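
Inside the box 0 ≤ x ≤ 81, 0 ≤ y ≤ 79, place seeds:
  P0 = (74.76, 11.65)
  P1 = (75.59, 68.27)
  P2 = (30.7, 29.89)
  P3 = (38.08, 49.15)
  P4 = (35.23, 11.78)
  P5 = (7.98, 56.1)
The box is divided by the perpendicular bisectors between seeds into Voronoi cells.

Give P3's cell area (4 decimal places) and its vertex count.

Area of P3's cell: 1361.7236 (5 vertices)

1. box [0,81]×[0,79]: [(0, 0) (81, 0) (81, 79) (0, 79)]
2. ⊥bis P3·P0 via (56.42,30.4): [(0, 0) (25.3404, 0) (81, 54.4425) (81, 79) (0, 79)]  |A|=4883.8754
3. ⊥bis P3·P1 via (56.835,58.71): [(0, 0) (25.3404, 0) (66.3263, 40.0897) (46.4926, 79) (0, 79)]  |A|=4032.3541
4. ⊥bis P3·P2 via (34.39,39.52): [(0, 52.6975) (56.9185, 30.8876) (66.3263, 40.0897) (46.4926, 79) (0, 79)]  |A|=2141.272
5. ⊥bis P3·P4 via (36.655,30.465): [(0, 52.6975) (56.9185, 30.8876) (66.3263, 40.0897) (46.4926, 79) (0, 79)]  |A|=2141.272
6. ⊥bis P3·P5 via (23.03,52.625): [(21.1734, 44.5843) (56.9185, 30.8876) (66.3263, 40.0897) (46.4926, 79) (29.1199, 79)]  |A|=1361.7236
7. canonical 5-gon: [(21.1734, 44.5843) (56.9185, 30.8876) (66.3263, 40.0897) (46.4926, 79) (29.1199, 79)]
8. shoelace: 1361.7236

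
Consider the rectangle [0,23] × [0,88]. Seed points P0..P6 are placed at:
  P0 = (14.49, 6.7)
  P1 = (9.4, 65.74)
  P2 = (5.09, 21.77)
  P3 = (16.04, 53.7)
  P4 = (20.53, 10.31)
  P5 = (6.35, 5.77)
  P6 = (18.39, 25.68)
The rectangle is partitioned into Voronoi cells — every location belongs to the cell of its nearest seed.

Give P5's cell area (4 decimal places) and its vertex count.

Area of P5's cell: 141.7477 (4 vertices)

1. box [0,23]×[0,88]: [(0, 0) (23, 0) (23, 88) (0, 88)]
2. ⊥bis P5·P0 via (10.42,6.235): [(0, 0) (11.1324, 0) (1.0783, 88) (0, 88)]  |A|=537.2686
3. ⊥bis P5·P1 via (7.875,35.755): [(0, 36.1555) (0, 0) (11.1324, 0) (7.0425, 35.7973)]  |A|=326.5666
4. ⊥bis P5·P2 via (5.72,13.77): [(0, 13.3195) (0, 0) (11.1324, 0) (9.5249, 14.0696)]  |A|=141.7477
5. ⊥bis P5·P3 via (11.195,29.735): [(0, 13.3195) (0, 0) (11.1324, 0) (9.5249, 14.0696)]  |A|=141.7477
6. ⊥bis P5·P4 via (13.44,8.04): [(0, 13.3195) (0, 0) (11.1324, 0) (9.5249, 14.0696)]  |A|=141.7477
7. ⊥bis P5·P6 via (12.37,15.725): [(0, 13.3195) (0, 0) (11.1324, 0) (9.5249, 14.0696)]  |A|=141.7477
8. canonical 4-gon: [(0, 13.3195) (0, 0) (11.1324, 0) (9.5249, 14.0696)]
9. shoelace: 141.7477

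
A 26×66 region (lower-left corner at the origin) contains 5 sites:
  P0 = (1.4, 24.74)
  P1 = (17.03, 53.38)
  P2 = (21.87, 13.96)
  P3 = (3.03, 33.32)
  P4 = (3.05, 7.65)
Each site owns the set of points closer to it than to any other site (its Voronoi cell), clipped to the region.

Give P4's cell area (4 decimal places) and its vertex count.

Area of P4's cell: 219.5734 (4 vertices)

1. box [0,26]×[0,66]: [(0, 0) (26, 0) (26, 66) (0, 66)]
2. ⊥bis P4·P0 via (2.225,16.195): [(0, 15.9802) (0, 0) (26, 0) (26, 18.4904)]  |A|=448.1178
3. ⊥bis P4·P1 via (10.04,30.515): [(0, 15.9802) (0, 0) (26, 0) (26, 18.4904)]  |A|=448.1178
4. ⊥bis P4·P2 via (12.46,10.805): [(10.3886, 16.9832) (0, 15.9802) (0, 0) (16.0827, 0)]  |A|=219.5734
5. ⊥bis P4·P3 via (3.04,20.485): [(10.3886, 16.9832) (0, 15.9802) (0, 0) (16.0827, 0)]  |A|=219.5734
6. canonical 4-gon: [(10.3886, 16.9832) (0, 15.9802) (0, 0) (16.0827, 0)]
7. shoelace: 219.5734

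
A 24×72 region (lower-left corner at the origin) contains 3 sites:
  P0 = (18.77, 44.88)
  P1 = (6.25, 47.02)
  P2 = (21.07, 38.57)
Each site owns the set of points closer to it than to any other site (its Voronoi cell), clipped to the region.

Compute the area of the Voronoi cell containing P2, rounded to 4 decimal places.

1. box [0,24]×[0,72]: [(0, 0) (24, 0) (24, 72) (0, 72)]
2. ⊥bis P2·P0 via (19.92,41.725): [(0, 34.4641) (0, 0) (24, 0) (24, 43.2122)]  |A|=932.1157
3. ⊥bis P2·P1 via (13.66,42.795): [(11.2475, 38.5639) (0, 18.8375) (0, 0) (24, 0) (24, 43.2122)]  |A|=844.235
4. canonical 5-gon: [(11.2475, 38.5639) (0, 18.8375) (0, 0) (24, 0) (24, 43.2122)]
5. shoelace: 844.235

Area of P2's cell: 844.2350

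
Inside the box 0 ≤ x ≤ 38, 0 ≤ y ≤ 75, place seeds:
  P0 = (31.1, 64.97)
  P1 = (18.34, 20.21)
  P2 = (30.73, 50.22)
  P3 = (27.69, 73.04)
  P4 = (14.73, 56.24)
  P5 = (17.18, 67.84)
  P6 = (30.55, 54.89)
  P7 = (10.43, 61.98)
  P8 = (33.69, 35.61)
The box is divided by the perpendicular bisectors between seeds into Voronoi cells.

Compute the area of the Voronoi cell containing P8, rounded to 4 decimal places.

Area of P8's cell: 327.4568

1. box [0,38]×[0,75]: [(0, 0) (38, 0) (38, 75) (0, 75)]
2. ⊥bis P8·P0 via (32.395,50.29): [(0, 47.4323) (0, 0) (38, 0) (38, 50.7844)]  |A|=1866.1176
3. ⊥bis P8·P1 via (26.015,27.91): [(5.9064, 47.9533) (38, 15.9639) (38, 50.7844)]  |A|=558.758
4. ⊥bis P8·P2 via (32.21,42.915): [(14.5506, 39.3372) (38, 15.9639) (38, 44.0881)]  |A|=329.7473
5. ⊥bis P8·P3 via (30.69,54.325): [(14.5506, 39.3372) (38, 15.9639) (38, 44.0881)]  |A|=329.7473
6. ⊥bis P8·P4 via (24.21,45.925): [(17.7464, 39.9847) (15.7457, 38.1459) (38, 15.9639) (38, 44.0881)]  |A|=327.4568
7. ⊥bis P8·P5 via (25.435,51.725): [(17.7464, 39.9847) (15.7457, 38.1459) (38, 15.9639) (38, 44.0881)]  |A|=327.4568
8. ⊥bis P8·P6 via (32.12,45.25): [(17.7464, 39.9847) (15.7457, 38.1459) (38, 15.9639) (38, 44.0881)]  |A|=327.4568
9. ⊥bis P8·P7 via (22.06,48.795): [(17.7464, 39.9847) (15.7457, 38.1459) (38, 15.9639) (38, 44.0881)]  |A|=327.4568
10. canonical 4-gon: [(17.7464, 39.9847) (15.7457, 38.1459) (38, 15.9639) (38, 44.0881)]
11. shoelace: 327.4568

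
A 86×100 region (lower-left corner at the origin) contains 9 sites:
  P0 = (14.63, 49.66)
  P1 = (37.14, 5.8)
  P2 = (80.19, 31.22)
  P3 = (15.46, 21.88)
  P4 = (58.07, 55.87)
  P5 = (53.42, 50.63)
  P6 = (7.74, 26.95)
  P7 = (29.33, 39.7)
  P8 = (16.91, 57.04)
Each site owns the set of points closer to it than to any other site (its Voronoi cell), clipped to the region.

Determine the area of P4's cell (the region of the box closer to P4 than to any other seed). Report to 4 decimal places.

1. box [0,86]×[0,100]: [(0, 0) (86, 0) (86, 100) (0, 100)]
2. ⊥bis P4·P0 via (36.35,52.765): [(43.8931, 0) (86, 0) (86, 100) (29.5975, 100)]  |A|=4925.4727
3. ⊥bis P4·P1 via (47.605,30.835): [(38.969, 34.445) (86, 14.7853) (86, 100) (29.5975, 100)]  |A|=3852.6015
4. ⊥bis P4·P2 via (69.13,43.545): [(38.969, 34.445) (52.6269, 28.7358) (86, 58.6835) (86, 100) (29.5975, 100)]  |A|=3120.0928
5. ⊥bis P4·P3 via (36.765,38.875): [(38.6786, 36.4761) (40.9641, 33.611) (52.6269, 28.7358) (86, 58.6835) (86, 100) (29.5975, 100)]  |A|=3118.1877
6. ⊥bis P4·P5 via (55.745,53.25): [(33.4527, 73.0323) (67.9125, 42.4525) (86, 58.6835) (86, 100) (29.5975, 100)]  |A|=2402.2736
7. ⊥bis P4·P6 via (32.905,41.41): [(33.4527, 73.0323) (67.9125, 42.4525) (86, 58.6835) (86, 100) (29.5975, 100)]  |A|=2402.2736
8. ⊥bis P4·P7 via (43.7,47.785): [(33.4527, 73.0323) (67.9125, 42.4525) (86, 58.6835) (86, 100) (29.5975, 100)]  |A|=2402.2736
9. ⊥bis P4·P8 via (37.49,56.455): [(37.8503, 69.1298) (67.9125, 42.4525) (86, 58.6835) (86, 100) (38.7278, 100)]  |A|=2209.5721
10. canonical 5-gon: [(37.8503, 69.1298) (67.9125, 42.4525) (86, 58.6835) (86, 100) (38.7278, 100)]
11. shoelace: 2209.5721

Area of P4's cell: 2209.5721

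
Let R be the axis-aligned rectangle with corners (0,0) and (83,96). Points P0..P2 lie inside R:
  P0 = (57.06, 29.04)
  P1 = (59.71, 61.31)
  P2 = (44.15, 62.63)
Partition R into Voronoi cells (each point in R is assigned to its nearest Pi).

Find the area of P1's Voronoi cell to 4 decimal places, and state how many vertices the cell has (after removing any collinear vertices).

1. box [0,83]×[0,96]: [(0, 0) (83, 0) (83, 96) (0, 96)]
2. ⊥bis P1·P0 via (58.385,45.175): [(0, 49.9696) (83, 43.1536) (83, 96) (0, 96)]  |A|=4103.3881
3. ⊥bis P1·P2 via (51.93,61.97): [(50.5597, 45.8176) (83, 43.1536) (83, 96) (54.8169, 96)]  |A|=1564.3235
4. canonical 4-gon: [(50.5597, 45.8176) (83, 43.1536) (83, 96) (54.8169, 96)]
5. shoelace: 1564.3235

Area of P1's cell: 1564.3235 (4 vertices)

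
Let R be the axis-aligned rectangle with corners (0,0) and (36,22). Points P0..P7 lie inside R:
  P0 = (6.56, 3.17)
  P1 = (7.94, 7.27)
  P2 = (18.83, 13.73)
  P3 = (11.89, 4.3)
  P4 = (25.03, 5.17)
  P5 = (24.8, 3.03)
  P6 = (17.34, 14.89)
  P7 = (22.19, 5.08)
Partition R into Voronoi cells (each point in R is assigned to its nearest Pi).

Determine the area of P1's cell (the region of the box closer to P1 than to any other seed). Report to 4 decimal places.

1. box [0,36]×[0,22]: [(0, 0) (36, 0) (36, 22) (0, 22)]
2. ⊥bis P1·P0 via (7.25,5.22): [(0, 7.6602) (22.7587, 0) (36, 0) (36, 22) (0, 22)]  |A|=704.8314
3. ⊥bis P1·P2 via (13.385,10.5): [(0, 7.6602) (18.829, 1.3227) (6.5631, 22) (0, 22)]  |A|=202.8561
4. ⊥bis P1·P3 via (9.915,5.785): [(0, 7.6602) (9.0377, 4.6183) (13.4182, 10.4441) (6.5631, 22) (0, 22)]  |A|=167.1168
5. ⊥bis P1·P4 via (16.485,6.22): [(0, 7.6602) (9.0377, 4.6183) (13.4182, 10.4441) (6.5631, 22) (0, 22)]  |A|=167.1168
6. ⊥bis P1·P5 via (16.37,5.15): [(0, 7.6602) (9.0377, 4.6183) (13.4182, 10.4441) (6.5631, 22) (0, 22)]  |A|=167.1168
7. ⊥bis P1·P6 via (12.64,11.08): [(0, 7.6602) (9.0377, 4.6183) (13.2918, 10.276) (3.7878, 22) (0, 22)]  |A|=149.5414
8. ⊥bis P1·P7 via (15.065,6.175): [(0, 7.6602) (9.0377, 4.6183) (13.2918, 10.276) (3.7878, 22) (0, 22)]  |A|=149.5414
9. canonical 5-gon: [(0, 7.6602) (9.0377, 4.6183) (13.2918, 10.276) (3.7878, 22) (0, 22)]
10. shoelace: 149.5414

Area of P1's cell: 149.5414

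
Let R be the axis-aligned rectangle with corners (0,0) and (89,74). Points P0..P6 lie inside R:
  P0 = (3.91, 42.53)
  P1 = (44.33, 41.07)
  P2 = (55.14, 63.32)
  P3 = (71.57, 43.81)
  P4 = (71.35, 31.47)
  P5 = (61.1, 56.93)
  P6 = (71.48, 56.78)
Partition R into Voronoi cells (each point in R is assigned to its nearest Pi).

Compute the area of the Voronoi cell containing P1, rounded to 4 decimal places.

Area of P1's cell: 1674.9834

1. box [0,89]×[0,74]: [(0, 0) (89, 0) (89, 74) (0, 74)]
2. ⊥bis P1·P0 via (24.12,41.8): [(22.6102, 0) (89, 0) (89, 74) (25.2831, 74)]  |A|=4813.9501
3. ⊥bis P1·P2 via (49.735,52.195): [(24.9308, 64.246) (22.6102, 0) (89, 0) (89, 33.1184)]  |A|=3193.5745
4. ⊥bis P1·P3 via (57.95,42.44): [(57.3404, 48.4999) (24.9308, 64.246) (22.6102, 0) (62.2189, 0)]  |A|=2019.8775
5. ⊥bis P1·P4 via (57.84,36.27): [(58.4094, 37.8727) (57.3404, 48.4999) (24.9308, 64.246) (22.6102, 0) (44.9535, 0)]  |A|=1692.9344
6. ⊥bis P1·P5 via (52.715,49): [(58.4094, 37.8727) (57.8347, 43.5866) (49.658, 52.2324) (24.9308, 64.246) (22.6102, 0) (44.9535, 0)]  |A|=1674.9834
7. ⊥bis P1·P6 via (57.905,48.925): [(58.4094, 37.8727) (57.8347, 43.5866) (49.658, 52.2324) (24.9308, 64.246) (22.6102, 0) (44.9535, 0)]  |A|=1674.9834
8. canonical 6-gon: [(58.4094, 37.8727) (57.8347, 43.5866) (49.658, 52.2324) (24.9308, 64.246) (22.6102, 0) (44.9535, 0)]
9. shoelace: 1674.9834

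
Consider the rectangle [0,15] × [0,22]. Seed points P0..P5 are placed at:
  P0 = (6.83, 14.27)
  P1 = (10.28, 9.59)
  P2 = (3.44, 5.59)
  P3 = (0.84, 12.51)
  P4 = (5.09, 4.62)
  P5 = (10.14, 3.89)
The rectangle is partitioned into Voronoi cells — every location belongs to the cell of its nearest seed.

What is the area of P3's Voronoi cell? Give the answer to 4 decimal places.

1. box [0,15]×[0,22]: [(0, 0) (15, 0) (15, 22) (0, 22)]
2. ⊥bis P3·P0 via (3.835,13.39): [(0, 0) (7.7693, 0) (1.3052, 22) (0, 22)]  |A|=99.8192
3. ⊥bis P3·P1 via (5.56,11.05): [(0, 0) (2.142, 0) (5.0279, 9.3299) (1.3052, 22) (0, 22)]  |A|=73.5681
4. ⊥bis P3·P2 via (2.14,9.05): [(0, 8.246) (4.8149, 10.055) (1.3052, 22) (0, 22)]  |A|=40.9073
5. ⊥bis P3·P4 via (2.965,8.565): [(0, 8.246) (4.8149, 10.055) (1.3052, 22) (0, 22)]  |A|=40.9073
6. ⊥bis P3·P5 via (5.49,8.2): [(0, 8.246) (4.8149, 10.055) (1.3052, 22) (0, 22)]  |A|=40.9073
7. canonical 4-gon: [(0, 8.246) (4.8149, 10.055) (1.3052, 22) (0, 22)]
8. shoelace: 40.9073

Area of P3's cell: 40.9073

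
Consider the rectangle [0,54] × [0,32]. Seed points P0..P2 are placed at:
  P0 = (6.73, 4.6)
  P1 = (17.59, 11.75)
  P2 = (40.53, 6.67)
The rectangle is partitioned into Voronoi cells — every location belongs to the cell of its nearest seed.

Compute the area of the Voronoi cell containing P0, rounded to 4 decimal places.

Area of P0's cell: 233.7031

1. box [0,54]×[0,32]: [(0, 0) (54, 0) (54, 32) (0, 32)]
2. ⊥bis P0·P1 via (12.16,8.175): [(0, 26.6446) (0, 0) (17.5423, 0)]  |A|=233.7031
3. ⊥bis P0·P2 via (23.63,5.635): [(0, 26.6446) (0, 0) (17.5423, 0)]  |A|=233.7031
4. canonical 3-gon: [(0, 26.6446) (0, 0) (17.5423, 0)]
5. shoelace: 233.7031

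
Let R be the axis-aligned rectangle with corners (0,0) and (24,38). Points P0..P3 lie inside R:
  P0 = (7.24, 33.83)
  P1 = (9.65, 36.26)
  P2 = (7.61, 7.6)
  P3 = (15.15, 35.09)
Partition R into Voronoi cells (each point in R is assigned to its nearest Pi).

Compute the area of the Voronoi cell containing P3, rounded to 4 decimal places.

1. box [0,24]×[0,38]: [(0, 0) (24, 0) (24, 38) (0, 38)]
2. ⊥bis P3·P0 via (11.195,34.46): [(16.6842, 0) (24, 0) (24, 38) (10.6311, 38)]  |A|=393.0091
3. ⊥bis P3·P1 via (12.4,35.675): [(11.6003, 31.9157) (16.6842, 0) (24, 0) (24, 38) (12.8946, 38)]  |A|=386.1232
4. ⊥bis P3·P2 via (11.38,21.345): [(11.6003, 31.9157) (13.3711, 20.7989) (24, 17.8836) (24, 38) (12.8946, 38)]  |A|=215.0018
5. canonical 5-gon: [(11.6003, 31.9157) (13.3711, 20.7989) (24, 17.8836) (24, 38) (12.8946, 38)]
6. shoelace: 215.0018

Area of P3's cell: 215.0018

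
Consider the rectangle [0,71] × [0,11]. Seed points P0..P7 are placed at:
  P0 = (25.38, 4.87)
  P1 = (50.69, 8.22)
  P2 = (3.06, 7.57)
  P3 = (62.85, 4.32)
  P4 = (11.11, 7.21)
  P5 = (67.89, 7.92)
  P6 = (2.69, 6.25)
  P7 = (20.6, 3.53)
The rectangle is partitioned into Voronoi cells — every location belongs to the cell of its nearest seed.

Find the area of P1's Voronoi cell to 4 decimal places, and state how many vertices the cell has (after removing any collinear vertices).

1. box [0,71]×[0,11]: [(0, 0) (71, 0) (71, 11) (0, 11)]
2. ⊥bis P1·P0 via (38.035,6.545): [(38.9013, 0) (71, 0) (71, 11) (37.4453, 11)]  |A|=361.0935
3. ⊥bis P1·P2 via (26.875,7.895): [(38.9013, 0) (71, 0) (71, 11) (37.4453, 11)]  |A|=361.0935
4. ⊥bis P1·P3 via (56.77,6.27): [(38.9013, 0) (54.7591, 0) (58.287, 11) (37.4453, 11)]  |A|=201.847
5. ⊥bis P1·P4 via (30.9,7.715): [(38.9013, 0) (54.7591, 0) (58.287, 11) (37.4453, 11)]  |A|=201.847
6. ⊥bis P1·P5 via (59.29,8.07): [(38.9013, 0) (54.7591, 0) (58.287, 11) (37.4453, 11)]  |A|=201.847
7. ⊥bis P1·P6 via (26.69,7.235): [(38.9013, 0) (54.7591, 0) (58.287, 11) (37.4453, 11)]  |A|=201.847
8. ⊥bis P1·P7 via (35.645,5.875): [(38.9013, 0) (54.7591, 0) (58.287, 11) (37.4453, 11)]  |A|=201.847
9. canonical 4-gon: [(38.9013, 0) (54.7591, 0) (58.287, 11) (37.4453, 11)]
10. shoelace: 201.847

Area of P1's cell: 201.8470 (4 vertices)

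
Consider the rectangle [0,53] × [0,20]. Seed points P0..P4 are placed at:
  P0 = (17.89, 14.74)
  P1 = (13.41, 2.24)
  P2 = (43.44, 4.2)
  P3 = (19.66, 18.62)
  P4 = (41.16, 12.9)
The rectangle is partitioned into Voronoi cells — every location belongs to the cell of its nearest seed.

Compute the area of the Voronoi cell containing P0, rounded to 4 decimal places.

Area of P0's cell: 252.1681

1. box [0,53]×[0,20]: [(0, 0) (53, 0) (53, 20) (0, 20)]
2. ⊥bis P0·P1 via (15.65,8.49): [(0, 14.099) (39.3386, 0) (53, 0) (53, 20) (0, 20)]  |A|=782.6832
3. ⊥bis P0·P2 via (30.665,9.47): [(0, 14.099) (28.3788, 3.928) (35.0089, 20) (0, 20)]  |A|=365.0635
4. ⊥bis P0·P3 via (18.775,16.68): [(0, 14.099) (28.3788, 3.928) (31.2851, 10.9731) (11.4973, 20) (0, 20)]  |A|=258.9449
5. ⊥bis P0·P4 via (29.525,13.82): [(0, 14.099) (28.3788, 3.928) (28.8291, 5.0197) (29.369, 11.8472) (11.4973, 20) (0, 20)]  |A|=252.1681
6. canonical 6-gon: [(0, 14.099) (28.3788, 3.928) (28.8291, 5.0197) (29.369, 11.8472) (11.4973, 20) (0, 20)]
7. shoelace: 252.1681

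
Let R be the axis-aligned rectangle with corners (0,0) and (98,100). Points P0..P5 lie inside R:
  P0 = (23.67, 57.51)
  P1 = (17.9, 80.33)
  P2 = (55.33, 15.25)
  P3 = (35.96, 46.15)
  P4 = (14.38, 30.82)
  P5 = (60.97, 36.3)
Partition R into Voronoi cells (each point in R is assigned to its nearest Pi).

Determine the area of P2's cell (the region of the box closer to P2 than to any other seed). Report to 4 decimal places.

1. box [0,98]×[0,100]: [(0, 0) (98, 0) (98, 100) (0, 100)]
2. ⊥bis P2·P0 via (39.5,36.38): [(0, 6.7877) (0, 0) (98, 0) (98, 80.2065)]  |A|=4262.7189
3. ⊥bis P2·P1 via (36.615,47.79): [(0, 6.7877) (0, 0) (98, 0) (98, 80.2065)]  |A|=4262.7189
4. ⊥bis P2·P3 via (45.645,30.7): [(0, 2.0869) (0, 0) (98, 0) (98, 63.5193)]  |A|=3214.7056
5. ⊥bis P2·P4 via (34.855,23.035): [(35.3049, 24.2182) (26.0966, 0) (98, 0) (98, 63.5193)]  |A|=2861.8596
6. ⊥bis P2·P5 via (58.15,25.775): [(43.8854, 29.597) (35.3049, 24.2182) (26.0966, 0) (98, 0) (98, 15.0979)]  |A|=1551.7056
7. canonical 5-gon: [(43.8854, 29.597) (35.3049, 24.2182) (26.0966, 0) (98, 0) (98, 15.0979)]
8. shoelace: 1551.7056

Area of P2's cell: 1551.7056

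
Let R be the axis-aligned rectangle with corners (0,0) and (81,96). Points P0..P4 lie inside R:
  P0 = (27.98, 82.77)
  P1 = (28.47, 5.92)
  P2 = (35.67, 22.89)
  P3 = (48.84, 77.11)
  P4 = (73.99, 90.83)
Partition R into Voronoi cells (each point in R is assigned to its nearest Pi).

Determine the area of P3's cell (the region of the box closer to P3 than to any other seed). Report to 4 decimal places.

1. box [0,81]×[0,96]: [(0, 0) (81, 0) (81, 96) (0, 96)]
2. ⊥bis P3·P0 via (38.41,79.94): [(16.7197, 0) (81, 0) (81, 96) (42.7676, 96)]  |A|=4920.6112
3. ⊥bis P3·P1 via (38.655,41.515): [(28.7528, 44.3484) (81, 29.3986) (81, 96) (42.7676, 96)]  |A|=2727.2508
4. ⊥bis P3·P2 via (42.255,50): [(31.0263, 52.7274) (81, 40.5889) (81, 96) (42.7676, 96)]  |A|=2211.7555
5. ⊥bis P3·P4 via (61.415,83.97): [(31.0263, 52.7274) (81, 40.5889) (81, 48.0689) (54.8523, 96) (42.7676, 96)]  |A|=1585.1121
6. canonical 5-gon: [(31.0263, 52.7274) (81, 40.5889) (81, 48.0689) (54.8523, 96) (42.7676, 96)]
7. shoelace: 1585.1121

Area of P3's cell: 1585.1121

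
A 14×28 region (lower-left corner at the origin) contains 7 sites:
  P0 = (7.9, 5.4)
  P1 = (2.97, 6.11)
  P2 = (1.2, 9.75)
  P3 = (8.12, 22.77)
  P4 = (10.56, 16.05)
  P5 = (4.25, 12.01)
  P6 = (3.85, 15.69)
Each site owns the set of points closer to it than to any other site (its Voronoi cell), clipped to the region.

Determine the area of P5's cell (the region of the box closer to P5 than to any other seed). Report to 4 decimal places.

1. box [0,14]×[0,28]: [(0, 0) (14, 0) (14, 28) (0, 28)]
2. ⊥bis P5·P0 via (6.075,8.705): [(0, 5.3504) (14, 13.0811) (14, 28) (0, 28)]  |A|=262.9791
3. ⊥bis P5·P1 via (3.61,9.06): [(0, 9.8432) (5.8413, 8.5759) (14, 13.0811) (14, 28) (0, 28)]  |A|=249.8574
4. ⊥bis P5·P2 via (2.725,10.88): [(0, 14.5575) (4.1624, 8.9402) (5.8413, 8.5759) (14, 13.0811) (14, 28) (0, 28)]  |A|=240.0459
5. ⊥bis P5·P3 via (6.185,17.39): [(0, 19.6145) (0, 14.5575) (4.1624, 8.9402) (5.8413, 8.5759) (14, 13.0811) (14, 14.5792)]  |A|=87.4021
6. ⊥bis P5·P4 via (7.405,14.03): [(4.9751, 17.8251) (0, 19.6145) (0, 14.5575) (4.1624, 8.9402) (5.8413, 8.5759) (9.5764, 10.6385)]  |A|=59.1271
7. ⊥bis P5·P6 via (4.05,13.85): [(7.2945, 14.2027) (0.7871, 13.4953) (4.1624, 8.9402) (5.8413, 8.5759) (9.5764, 10.6385)]  |A|=30.0125
8. canonical 5-gon: [(7.2945, 14.2027) (0.7871, 13.4953) (4.1624, 8.9402) (5.8413, 8.5759) (9.5764, 10.6385)]
9. shoelace: 30.0125

Area of P5's cell: 30.0125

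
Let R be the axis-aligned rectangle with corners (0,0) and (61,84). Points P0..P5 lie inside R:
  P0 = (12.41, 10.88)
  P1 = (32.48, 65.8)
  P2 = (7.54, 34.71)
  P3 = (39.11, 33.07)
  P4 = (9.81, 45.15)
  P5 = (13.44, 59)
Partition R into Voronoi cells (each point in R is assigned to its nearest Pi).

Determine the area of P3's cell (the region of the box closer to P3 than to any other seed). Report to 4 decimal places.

Area of P3's cell: 1630.0614

1. box [0,61]×[0,84]: [(0, 0) (61, 0) (61, 84) (0, 84)]
2. ⊥bis P3·P0 via (25.76,21.975): [(0, 52.9706) (44.0231, 0) (61, 0) (61, 84) (0, 84)]  |A|=3958.0349
3. ⊥bis P3·P1 via (35.795,49.435): [(7.6728, 43.7384) (44.0231, 0) (61, 0) (61, 54.5407)]  |A|=1825.5228
4. ⊥bis P3·P2 via (23.325,33.89): [(24.0085, 47.0475) (22.8857, 25.4335) (44.0231, 0) (61, 0) (61, 54.5407)]  |A|=1650.8404
5. ⊥bis P3·P4 via (24.46,39.11): [(28.0719, 47.8706) (23.4716, 36.7127) (22.8857, 25.4335) (44.0231, 0) (61, 0) (61, 54.5407)]  |A|=1630.0646
6. ⊥bis P3·P5 via (26.275,46.035): [(28.1439, 47.8851) (28.0324, 47.7747) (23.4716, 36.7127) (22.8857, 25.4335) (44.0231, 0) (61, 0) (61, 54.5407)]  |A|=1630.0614
7. canonical 7-gon: [(28.1439, 47.8851) (28.0324, 47.7747) (23.4716, 36.7127) (22.8857, 25.4335) (44.0231, 0) (61, 0) (61, 54.5407)]
8. shoelace: 1630.0614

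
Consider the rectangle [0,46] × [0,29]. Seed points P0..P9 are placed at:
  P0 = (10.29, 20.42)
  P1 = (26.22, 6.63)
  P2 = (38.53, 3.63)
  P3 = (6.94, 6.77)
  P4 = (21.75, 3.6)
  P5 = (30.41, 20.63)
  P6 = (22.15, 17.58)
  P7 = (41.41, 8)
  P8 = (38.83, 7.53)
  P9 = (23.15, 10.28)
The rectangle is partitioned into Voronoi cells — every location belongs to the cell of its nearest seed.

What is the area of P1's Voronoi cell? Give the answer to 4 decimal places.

1. box [0,46]×[0,29]: [(0, 0) (46, 0) (46, 29) (0, 29)]
2. ⊥bis P1·P0 via (18.255,13.525): [(6.5469, 0) (46, 0) (46, 29) (31.6511, 29)]  |A|=780.1284
3. ⊥bis P1·P2 via (32.375,5.13): [(6.5469, 0) (31.1248, 0) (38.1922, 29) (31.6511, 29)]  |A|=451.2252
4. ⊥bis P1·P3 via (16.58,6.7): [(16.6158, 11.6314) (16.5313, 0) (31.1248, 0) (38.1922, 29) (31.6511, 29)]  |A|=393.1586
5. ⊥bis P1·P4 via (23.985,5.115): [(18.2714, 13.544) (27.4522, 0) (31.1248, 0) (38.1922, 29) (31.6511, 29)]  |A|=309.6549
6. ⊥bis P1·P5 via (28.315,13.63): [(20.3972, 15.9997) (18.2714, 13.544) (27.4522, 0) (31.1248, 0) (34.0297, 11.9197)]  |A|=142.2219
7. ⊥bis P1·P6 via (24.185,12.105): [(28.3, 13.6345) (20.2406, 10.6389) (27.4522, 0) (31.1248, 0) (34.0297, 11.9197)]  |A|=115.3486
8. ⊥bis P1·P7 via (33.815,7.315): [(33.3822, 12.1135) (28.3, 13.6345) (20.2406, 10.6389) (27.4522, 0) (31.1248, 0) (33.5699, 10.0329)]  |A|=114.6933
9. ⊥bis P1·P8 via (32.525,7.08): [(32.1392, 12.4855) (28.3, 13.6345) (20.2406, 10.6389) (27.4522, 0) (31.1248, 0) (32.5987, 6.0478)]  |A|=109.3935
10. ⊥bis P1·P9 via (24.685,8.455): [(32.1392, 12.4855) (30.1756, 13.0731) (22.7973, 6.8672) (27.4522, 0) (31.1248, 0) (32.5987, 6.0478)]  |A|=82.4744
11. canonical 6-gon: [(32.1392, 12.4855) (30.1756, 13.0731) (22.7973, 6.8672) (27.4522, 0) (31.1248, 0) (32.5987, 6.0478)]
12. shoelace: 82.4744

Area of P1's cell: 82.4744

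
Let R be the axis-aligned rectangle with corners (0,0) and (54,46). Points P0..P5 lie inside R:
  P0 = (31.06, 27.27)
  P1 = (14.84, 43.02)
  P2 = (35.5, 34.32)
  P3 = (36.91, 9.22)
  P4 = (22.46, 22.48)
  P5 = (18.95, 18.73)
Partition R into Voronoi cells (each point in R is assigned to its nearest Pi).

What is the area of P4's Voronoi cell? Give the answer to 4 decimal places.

Area of P4's cell: 163.0782

1. box [0,54]×[0,46]: [(0, 0) (54, 0) (54, 46) (0, 46)]
2. ⊥bis P4·P0 via (26.76,24.875): [(0, 0) (40.6148, 0) (14.9939, 46) (0, 46)]  |A|=1278.9992
3. ⊥bis P4·P1 via (18.65,32.75): [(0, 25.8312) (0, 0) (40.6148, 0) (21.7361, 33.8949)]  |A|=969.0519
4. ⊥bis P4·P2 via (28.98,28.4): [(0, 25.8312) (0, 0) (40.6148, 0) (21.7361, 33.8949)]  |A|=969.0519
5. ⊥bis P4·P3 via (29.685,15.85): [(0, 25.8312) (0, 0) (15.1403, 0) (30.9929, 17.2753) (21.7361, 33.8949)]  |A|=749.0126
6. ⊥bis P4·P5 via (20.705,20.605): [(10.8293, 29.8487) (27.8831, 13.8863) (30.9929, 17.2753) (21.7361, 33.8949)]  |A|=163.0782
7. canonical 4-gon: [(10.8293, 29.8487) (27.8831, 13.8863) (30.9929, 17.2753) (21.7361, 33.8949)]
8. shoelace: 163.0782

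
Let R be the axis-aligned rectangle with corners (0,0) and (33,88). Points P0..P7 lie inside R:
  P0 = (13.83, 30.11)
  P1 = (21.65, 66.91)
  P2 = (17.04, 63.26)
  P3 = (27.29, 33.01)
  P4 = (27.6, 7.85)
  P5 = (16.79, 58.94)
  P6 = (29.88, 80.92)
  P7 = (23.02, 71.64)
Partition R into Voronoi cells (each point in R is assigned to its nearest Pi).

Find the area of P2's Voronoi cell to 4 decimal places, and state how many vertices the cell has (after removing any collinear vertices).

Area of P2's cell: 257.3645 (4 vertices)

1. box [0,33]×[0,88]: [(0, 0) (33, 0) (33, 88) (0, 88)]
2. ⊥bis P2·P0 via (15.435,46.685): [(0, 48.1796) (33, 44.9841) (33, 88) (0, 88)]  |A|=1366.7982
3. ⊥bis P2·P1 via (19.345,65.085): [(0, 48.1796) (33, 44.9841) (33, 47.8385) (1.2019, 88) (0, 88)]  |A|=728.269
4. ⊥bis P2·P3 via (22.165,48.135): [(0, 48.1796) (17.341, 46.5004) (30.523, 50.967) (1.2019, 88) (0, 88)]  |A|=679.7686
5. ⊥bis P2·P4 via (22.32,35.555): [(0, 48.1796) (17.341, 46.5004) (30.523, 50.967) (1.2019, 88) (0, 88)]  |A|=679.7686
6. ⊥bis P2·P5 via (16.915,61.1): [(0, 62.0789) (22.7683, 60.7613) (1.2019, 88) (0, 88)]  |A|=311.4595
7. ⊥bis P2·P6 via (23.46,72.09): [(0, 62.0789) (22.7683, 60.7613) (1.2019, 88) (0, 88)]  |A|=311.4595
8. ⊥bis P2·P7 via (20.03,67.45): [(0, 81.7435) (0, 62.0789) (22.7683, 60.7613) (14.1507, 71.6455)]  |A|=257.3645
9. canonical 4-gon: [(0, 81.7435) (0, 62.0789) (22.7683, 60.7613) (14.1507, 71.6455)]
10. shoelace: 257.3645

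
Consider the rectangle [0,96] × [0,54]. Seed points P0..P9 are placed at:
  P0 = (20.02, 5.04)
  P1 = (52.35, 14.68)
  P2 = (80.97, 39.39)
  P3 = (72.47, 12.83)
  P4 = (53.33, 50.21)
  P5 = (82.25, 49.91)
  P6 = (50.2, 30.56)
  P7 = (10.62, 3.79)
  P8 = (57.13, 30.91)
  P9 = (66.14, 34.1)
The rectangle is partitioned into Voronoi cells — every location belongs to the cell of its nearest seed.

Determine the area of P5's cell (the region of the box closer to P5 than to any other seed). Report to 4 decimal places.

1. box [0,96]×[0,54]: [(0, 0) (96, 0) (96, 54) (0, 54)]
2. ⊥bis P5·P0 via (51.135,27.475): [(70.9454, 0) (96, 0) (96, 54) (32.0096, 54)]  |A|=2404.2155
3. ⊥bis P5·P1 via (67.3,32.295): [(96, 7.9371) (96, 54) (41.7258, 54)]  |A|=1250.0133
4. ⊥bis P5·P2 via (81.61,44.65): [(47.9115, 48.7502) (96, 42.8991) (96, 54) (41.7258, 54)]  |A|=409.3765
5. ⊥bis P5·P3 via (77.36,31.37): [(47.9115, 48.7502) (96, 42.8991) (96, 54) (41.7258, 54)]  |A|=409.3765
6. ⊥bis P5·P4 via (67.79,50.06): [(67.7514, 46.3362) (96, 42.8991) (96, 54) (67.8309, 54)]  |A|=264.7332
7. ⊥bis P5·P6 via (66.225,40.235): [(67.7514, 46.3362) (96, 42.8991) (96, 54) (67.8309, 54)]  |A|=264.7332
8. ⊥bis P5·P7 via (46.435,26.85): [(67.7514, 46.3362) (96, 42.8991) (96, 54) (67.8309, 54)]  |A|=264.7332
9. ⊥bis P5·P8 via (69.69,40.41): [(67.7514, 46.3362) (96, 42.8991) (96, 54) (67.8309, 54)]  |A|=264.7332
10. ⊥bis P5·P9 via (74.195,42.005): [(67.7743, 48.5475) (70.2418, 46.0332) (96, 42.8991) (96, 54) (67.8309, 54)]  |A|=261.9762
11. canonical 5-gon: [(67.7743, 48.5475) (70.2418, 46.0332) (96, 42.8991) (96, 54) (67.8309, 54)]
12. shoelace: 261.9762

Area of P5's cell: 261.9762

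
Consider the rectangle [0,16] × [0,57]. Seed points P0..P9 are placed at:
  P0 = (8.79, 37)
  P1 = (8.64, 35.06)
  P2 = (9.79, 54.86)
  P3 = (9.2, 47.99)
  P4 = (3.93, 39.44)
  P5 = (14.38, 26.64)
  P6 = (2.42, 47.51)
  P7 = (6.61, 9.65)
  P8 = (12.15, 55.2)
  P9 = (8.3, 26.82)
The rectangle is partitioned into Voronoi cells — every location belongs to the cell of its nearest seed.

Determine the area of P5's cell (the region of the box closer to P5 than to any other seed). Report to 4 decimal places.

Area of P5's cell: 73.7668

1. box [0,16]×[0,57]: [(0, 0) (16, 0) (16, 57) (0, 57)]
2. ⊥bis P5·P0 via (11.585,31.82): [(0, 25.569) (0, 0) (16, 0) (16, 34.2022)]  |A|=478.17
3. ⊥bis P5·P1 via (11.51,30.85): [(0, 23.0035) (0, 0) (16, 0) (16, 33.9109)]  |A|=455.3152
4. ⊥bis P5·P2 via (12.085,40.75): [(0, 23.0035) (0, 0) (16, 0) (16, 33.9109)]  |A|=455.3152
5. ⊥bis P5·P3 via (11.79,37.315): [(0, 23.0035) (0, 0) (16, 0) (16, 33.9109)]  |A|=455.3152
6. ⊥bis P5·P4 via (9.155,33.04): [(0, 23.0035) (0, 0) (16, 0) (16, 33.9109)]  |A|=455.3152
7. ⊥bis P5·P6 via (8.4,37.075): [(0, 23.0035) (0, 0) (16, 0) (16, 33.9109)]  |A|=455.3152
8. ⊥bis P5·P7 via (10.495,18.145): [(0, 23.0035) (0, 22.9447) (16, 15.6274) (16, 33.9109)]  |A|=146.7386
9. ⊥bis P5·P8 via (13.265,40.92): [(0, 23.0035) (0, 22.9447) (16, 15.6274) (16, 33.9109)]  |A|=146.7386
10. ⊥bis P5·P9 via (11.34,26.73): [(11.461, 30.8166) (11.0779, 17.8784) (16, 15.6274) (16, 33.9109)]  |A|=73.7668
11. canonical 4-gon: [(11.461, 30.8166) (11.0779, 17.8784) (16, 15.6274) (16, 33.9109)]
12. shoelace: 73.7668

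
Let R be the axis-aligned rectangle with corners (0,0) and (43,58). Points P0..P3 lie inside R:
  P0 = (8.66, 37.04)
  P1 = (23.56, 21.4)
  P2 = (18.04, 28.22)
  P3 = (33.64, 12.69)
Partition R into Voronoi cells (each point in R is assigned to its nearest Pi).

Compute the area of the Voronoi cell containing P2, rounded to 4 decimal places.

Area of P2's cell: 666.7435

1. box [0,43]×[0,58]: [(0, 0) (43, 0) (43, 58) (0, 58)]
2. ⊥bis P2·P0 via (13.35,32.63): [(0, 18.4324) (0, 0) (43, 0) (43, 58) (37.2054, 58)]  |A|=1757.936
3. ⊥bis P2·P1 via (20.8,24.81): [(0, 18.4324) (0, 7.9748) (43, 42.7783) (43, 58) (37.2054, 58)]  |A|=666.7435
4. ⊥bis P2·P3 via (25.84,20.455): [(0, 18.4324) (0, 7.9748) (43, 42.7783) (43, 58) (37.2054, 58)]  |A|=666.7435
5. canonical 5-gon: [(0, 18.4324) (0, 7.9748) (43, 42.7783) (43, 58) (37.2054, 58)]
6. shoelace: 666.7435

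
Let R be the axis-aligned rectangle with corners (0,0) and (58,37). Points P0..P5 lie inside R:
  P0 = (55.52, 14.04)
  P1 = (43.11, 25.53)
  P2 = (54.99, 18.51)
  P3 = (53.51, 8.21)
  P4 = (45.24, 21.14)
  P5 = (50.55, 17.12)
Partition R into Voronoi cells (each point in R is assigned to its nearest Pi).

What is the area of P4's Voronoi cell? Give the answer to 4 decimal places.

1. box [0,58]×[0,37]: [(0, 0) (58, 0) (58, 37) (0, 37)]
2. ⊥bis P4·P0 via (50.38,17.59): [(0, 0) (38.2313, 0) (58, 28.6229) (58, 37) (0, 37)]  |A|=1863.0807
3. ⊥bis P4·P1 via (44.175,23.335): [(0, 1.9016) (0, 0) (38.2313, 0) (58, 28.6229) (58, 30.0428)]  |A|=643.4676
4. ⊥bis P4·P2 via (50.115,19.825): [(52.0989, 27.1796) (0, 1.9016) (0, 0) (38.2313, 0) (48.9559, 15.5281)]  |A|=607.1676
5. ⊥bis P4·P3 via (49.375,14.675): [(52.0989, 27.1796) (0, 1.9016) (0, 0) (26.4309, 0) (47.5689, 13.5198) (48.9559, 15.5281)]  |A|=527.3983
6. ⊥bis P4·P5 via (47.895,19.13): [(51.0526, 23.3008) (52.0989, 27.1796) (0, 1.9016) (0, 0) (26.4309, 0) (39.9666, 8.6574)]  |A|=495.4035
7. canonical 6-gon: [(51.0526, 23.3008) (52.0989, 27.1796) (0, 1.9016) (0, 0) (26.4309, 0) (39.9666, 8.6574)]
8. shoelace: 495.4035

Area of P4's cell: 495.4035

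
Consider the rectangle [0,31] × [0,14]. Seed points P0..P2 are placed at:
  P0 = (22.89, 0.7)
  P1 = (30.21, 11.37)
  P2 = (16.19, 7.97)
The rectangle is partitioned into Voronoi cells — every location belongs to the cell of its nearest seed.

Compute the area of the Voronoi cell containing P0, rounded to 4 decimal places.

1. box [0,31]×[0,14]: [(0, 0) (31, 0) (31, 14) (0, 14)]
2. ⊥bis P0·P1 via (26.55,6.035): [(0, 0) (31, 0) (31, 2.9821) (14.9398, 14) (0, 14)]  |A|=345.5256
3. ⊥bis P0·P2 via (19.54,4.335): [(14.8362, 0) (31, 0) (31, 2.9821) (23.5889, 8.0664)]  |A|=76.2426
4. canonical 4-gon: [(14.8362, 0) (31, 0) (31, 2.9821) (23.5889, 8.0664)]
5. shoelace: 76.2426

Area of P0's cell: 76.2426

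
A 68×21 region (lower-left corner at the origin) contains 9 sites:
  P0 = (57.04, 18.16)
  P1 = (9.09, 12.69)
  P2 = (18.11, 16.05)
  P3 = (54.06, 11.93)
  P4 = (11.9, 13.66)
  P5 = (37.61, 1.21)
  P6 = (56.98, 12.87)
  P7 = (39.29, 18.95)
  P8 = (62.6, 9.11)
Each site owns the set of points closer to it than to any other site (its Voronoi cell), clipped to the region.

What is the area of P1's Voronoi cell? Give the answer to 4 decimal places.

1. box [0,68]×[0,21]: [(0, 0) (68, 0) (68, 21) (0, 21)]
2. ⊥bis P1·P0 via (33.065,15.425): [(0, 0) (34.8246, 0) (32.429, 21) (0, 21)]  |A|=706.1634
3. ⊥bis P1·P2 via (13.6,14.37): [(0, 0) (18.9529, 0) (11.1303, 21) (0, 21)]  |A|=315.8735
4. ⊥bis P1·P3 via (31.575,12.31): [(0, 0) (18.9529, 0) (11.1303, 21) (0, 21)]  |A|=315.8735
5. ⊥bis P1·P4 via (10.495,13.175): [(0, 0) (15.043, 0) (7.7938, 21) (0, 21)]  |A|=239.7864
6. ⊥bis P1·P5 via (23.35,6.95): [(0, 0) (15.043, 0) (7.7938, 21) (0, 21)]  |A|=239.7864
7. ⊥bis P1·P6 via (33.035,12.78): [(0, 0) (15.043, 0) (7.7938, 21) (0, 21)]  |A|=239.7864
8. ⊥bis P1·P7 via (24.19,15.82): [(0, 0) (15.043, 0) (7.7938, 21) (0, 21)]  |A|=239.7864
9. ⊥bis P1·P8 via (35.845,10.9): [(0, 0) (15.043, 0) (7.7938, 21) (0, 21)]  |A|=239.7864
10. canonical 4-gon: [(0, 0) (15.043, 0) (7.7938, 21) (0, 21)]
11. shoelace: 239.7864

Area of P1's cell: 239.7864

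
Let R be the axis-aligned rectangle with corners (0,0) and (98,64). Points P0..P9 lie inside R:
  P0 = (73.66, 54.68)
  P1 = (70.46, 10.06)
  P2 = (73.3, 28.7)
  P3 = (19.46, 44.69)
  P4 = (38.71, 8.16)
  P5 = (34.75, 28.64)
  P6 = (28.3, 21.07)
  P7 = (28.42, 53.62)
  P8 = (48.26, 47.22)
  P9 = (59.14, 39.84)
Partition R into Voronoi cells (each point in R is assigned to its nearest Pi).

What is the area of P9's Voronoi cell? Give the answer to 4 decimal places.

Area of P9's cell: 401.5160

1. box [0,98]×[0,64]: [(0, 0) (98, 0) (98, 64) (0, 64)]
2. ⊥bis P9·P0 via (66.4,47.26): [(0, 0) (98, 0) (98, 16.3414) (49.2911, 64) (0, 64)]  |A|=5111.3004
3. ⊥bis P9·P1 via (64.8,24.95): [(0, 0.3182) (82.3742, 31.6303) (49.2911, 64) (0, 64)]  |A|=3420.6371
4. ⊥bis P9·P2 via (66.22,34.27): [(0, 0.3182) (56.3654, 21.7438) (72.0728, 41.7095) (49.2911, 64) (0, 64)]  |A|=3238.6413
5. ⊥bis P9·P3 via (39.3,42.265): [(35.838, 13.9409) (56.3654, 21.7438) (72.0728, 41.7095) (49.2911, 64) (41.9566, 64)]  |A|=1047.3717
6. ⊥bis P9·P4 via (48.925,24): [(37.9339, 31.088) (53.8854, 20.8011) (56.3654, 21.7438) (72.0728, 41.7095) (49.2911, 64) (41.9566, 64)]  |A|=899.8308
7. ⊥bis P9·P5 via (46.945,34.24): [(40.1324, 49.0756) (52.7926, 21.5059) (53.8854, 20.8011) (56.3654, 21.7438) (72.0728, 41.7095) (49.2911, 64) (41.9566, 64)]  |A|=755.6614
8. ⊥bis P9·P6 via (43.72,30.455): [(40.1324, 49.0756) (52.7926, 21.5059) (53.8854, 20.8011) (56.3654, 21.7438) (72.0728, 41.7095) (49.2911, 64) (41.9566, 64)]  |A|=755.6614
9. ⊥bis P9·P7 via (43.78,46.73): [(42.5098, 43.8984) (52.7926, 21.5059) (53.8854, 20.8011) (56.3654, 21.7438) (72.0728, 41.7095) (50.8448, 62.4797)]  |A|=638.7105
10. ⊥bis P9·P8 via (53.7,43.53): [(47.1281, 33.8413) (52.7926, 21.5059) (53.8854, 20.8011) (56.3654, 21.7438) (72.0728, 41.7095) (60.2871, 53.2411)]  |A|=401.516
11. canonical 6-gon: [(47.1281, 33.8413) (52.7926, 21.5059) (53.8854, 20.8011) (56.3654, 21.7438) (72.0728, 41.7095) (60.2871, 53.2411)]
12. shoelace: 401.516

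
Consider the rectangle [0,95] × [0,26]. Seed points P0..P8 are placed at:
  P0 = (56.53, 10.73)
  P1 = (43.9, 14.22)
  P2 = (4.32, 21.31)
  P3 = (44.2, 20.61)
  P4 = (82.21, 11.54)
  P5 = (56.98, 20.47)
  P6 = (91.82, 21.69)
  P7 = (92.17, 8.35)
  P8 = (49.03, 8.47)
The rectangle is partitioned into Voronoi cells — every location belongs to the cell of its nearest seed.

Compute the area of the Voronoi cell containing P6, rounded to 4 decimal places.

Area of P6's cell: 132.8657

1. box [0,95]×[0,26]: [(0, 0) (95, 0) (95, 26) (0, 26)]
2. ⊥bis P6·P0 via (74.175,16.21): [(79.2093, 0) (95, 0) (95, 26) (71.1345, 26)]  |A|=515.5299
3. ⊥bis P6·P1 via (67.86,17.955): [(79.2093, 0) (95, 0) (95, 26) (71.1345, 26)]  |A|=515.5299
4. ⊥bis P6·P2 via (48.07,21.5): [(79.2093, 0) (95, 0) (95, 26) (71.1345, 26)]  |A|=515.5299
5. ⊥bis P6·P3 via (68.01,21.15): [(79.2093, 0) (95, 0) (95, 26) (71.1345, 26)]  |A|=515.5299
6. ⊥bis P6·P4 via (87.015,16.615): [(95, 9.0548) (95, 26) (77.1026, 26)]  |A|=151.637
7. ⊥bis P6·P5 via (74.4,21.08): [(95, 9.0548) (95, 26) (77.1026, 26)]  |A|=151.637
8. ⊥bis P6·P7 via (91.995,15.02): [(88.7885, 14.9359) (95, 15.0988) (95, 26) (77.1026, 26)]  |A|=132.8657
9. ⊥bis P6·P8 via (70.425,15.08): [(88.7885, 14.9359) (95, 15.0988) (95, 26) (77.1026, 26)]  |A|=132.8657
10. canonical 4-gon: [(88.7885, 14.9359) (95, 15.0988) (95, 26) (77.1026, 26)]
11. shoelace: 132.8657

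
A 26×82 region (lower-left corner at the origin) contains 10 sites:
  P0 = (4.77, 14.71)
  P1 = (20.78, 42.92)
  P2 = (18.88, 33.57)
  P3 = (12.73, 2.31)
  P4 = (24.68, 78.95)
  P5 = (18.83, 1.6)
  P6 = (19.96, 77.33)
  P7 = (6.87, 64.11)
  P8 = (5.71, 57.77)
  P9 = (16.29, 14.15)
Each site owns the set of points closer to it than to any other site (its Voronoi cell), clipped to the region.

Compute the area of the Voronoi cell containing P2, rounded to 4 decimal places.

Area of P2's cell: 349.5276

1. box [0,26]×[0,82]: [(0, 0) (26, 0) (26, 82) (0, 82)]
2. ⊥bis P2·P0 via (11.825,24.14): [(0, 32.9868) (26, 13.5351) (26, 82) (0, 82)]  |A|=1527.2158
3. ⊥bis P2·P1 via (19.83,38.245): [(0, 42.2746) (0, 32.9868) (26, 13.5351) (26, 36.9912)]  |A|=425.6716
4. ⊥bis P2·P3 via (15.805,17.94): [(0, 42.2746) (0, 32.9868) (21.6489, 16.7903) (26, 15.9343) (26, 36.9912)]  |A|=420.452
5. ⊥bis P2·P4 via (21.78,56.26): [(0, 42.2746) (0, 32.9868) (21.6489, 16.7903) (26, 15.9343) (26, 36.9912)]  |A|=420.452
6. ⊥bis P2·P5 via (18.855,17.585): [(0, 42.2746) (0, 32.9868) (20.5903, 17.5823) (26, 17.5738) (26, 36.9912)]  |A|=414.7473
7. ⊥bis P2·P6 via (19.42,55.45): [(0, 42.2746) (0, 32.9868) (20.5903, 17.5823) (26, 17.5738) (26, 36.9912)]  |A|=414.7473
8. ⊥bis P2·P7 via (12.875,48.84): [(0, 42.2746) (0, 32.9868) (20.5903, 17.5823) (26, 17.5738) (26, 36.9912)]  |A|=414.7473
9. ⊥bis P2·P8 via (12.295,45.67): [(4.4095, 41.3786) (0, 38.9789) (0, 32.9868) (20.5903, 17.5823) (26, 17.5738) (26, 36.9912)]  |A|=407.4811
10. ⊥bis P2·P9 via (17.585,23.86): [(4.4095, 41.3786) (0, 38.9789) (0, 32.9868) (11.0309, 24.7341) (26, 22.7377) (26, 36.9912)]  |A|=349.5276
11. canonical 6-gon: [(4.4095, 41.3786) (0, 38.9789) (0, 32.9868) (11.0309, 24.7341) (26, 22.7377) (26, 36.9912)]
12. shoelace: 349.5276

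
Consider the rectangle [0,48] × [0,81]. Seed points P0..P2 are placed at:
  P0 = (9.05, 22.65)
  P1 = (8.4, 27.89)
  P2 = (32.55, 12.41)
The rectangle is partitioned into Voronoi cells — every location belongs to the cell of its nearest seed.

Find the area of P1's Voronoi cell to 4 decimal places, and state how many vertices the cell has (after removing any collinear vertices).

1. box [0,48]×[0,81]: [(0, 0) (48, 0) (48, 81) (0, 81)]
2. ⊥bis P1·P0 via (8.725,25.27): [(0, 24.1877) (48, 30.1419) (48, 81) (0, 81)]  |A|=2584.0896
3. ⊥bis P1·P2 via (20.475,20.15): [(0, 24.1877) (25.0554, 27.2957) (48, 63.0911) (48, 81) (0, 81)]  |A|=2206.0854
4. canonical 5-gon: [(0, 24.1877) (25.0554, 27.2957) (48, 63.0911) (48, 81) (0, 81)]
5. shoelace: 2206.0854

Area of P1's cell: 2206.0854 (5 vertices)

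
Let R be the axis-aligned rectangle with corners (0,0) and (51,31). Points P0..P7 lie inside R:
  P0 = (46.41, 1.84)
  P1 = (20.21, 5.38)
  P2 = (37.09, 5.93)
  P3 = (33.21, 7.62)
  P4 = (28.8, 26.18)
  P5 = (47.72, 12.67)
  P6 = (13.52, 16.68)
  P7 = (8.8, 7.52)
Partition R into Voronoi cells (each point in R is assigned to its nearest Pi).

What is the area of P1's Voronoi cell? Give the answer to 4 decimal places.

Area of P1's cell: 159.6707

1. box [0,51]×[0,31]: [(0, 0) (51, 0) (51, 31) (0, 31)]
2. ⊥bis P1·P0 via (33.31,3.61): [(0, 0) (32.8222, 0) (37.0108, 31) (0, 31)]  |A|=1082.4119
3. ⊥bis P1·P2 via (28.65,5.655): [(0, 0) (28.8343, 0) (27.8242, 31) (0, 31)]  |A|=878.2059
4. ⊥bis P1·P3 via (26.71,6.5): [(0, 0) (27.83, 0) (22.4885, 31) (0, 31)]  |A|=779.9362
5. ⊥bis P1·P4 via (24.505,15.78): [(0, 25.9001) (0, 0) (27.83, 0) (25.1574, 15.5106)]  |A|=541.6192
6. ⊥bis P1·P5 via (33.965,9.025): [(0, 25.9001) (0, 0) (27.83, 0) (25.1574, 15.5106)]  |A|=541.6192
7. ⊥bis P1·P6 via (16.865,11.03): [(24.7307, 15.6868) (0, 1.0453) (0, 0) (27.83, 0) (25.1574, 15.5106)]  |A|=234.281
8. ⊥bis P1·P7 via (14.505,6.45): [(24.7307, 15.6868) (15.1765, 10.0304) (13.2953, 0) (27.83, 0) (25.1574, 15.5106)]  |A|=159.6707
9. canonical 5-gon: [(24.7307, 15.6868) (15.1765, 10.0304) (13.2953, 0) (27.83, 0) (25.1574, 15.5106)]
10. shoelace: 159.6707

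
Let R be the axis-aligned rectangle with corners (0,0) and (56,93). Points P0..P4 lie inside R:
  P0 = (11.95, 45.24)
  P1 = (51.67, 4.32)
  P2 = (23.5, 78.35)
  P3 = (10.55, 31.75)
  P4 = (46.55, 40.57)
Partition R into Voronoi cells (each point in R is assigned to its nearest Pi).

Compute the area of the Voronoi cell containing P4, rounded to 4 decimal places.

Area of P4's cell: 1108.1087

1. box [0,56]×[0,93]: [(0, 0) (56, 0) (56, 93) (0, 93)]
2. ⊥bis P4·P0 via (29.25,42.905): [(23.4591, 0) (56, 0) (56, 93) (36.0114, 93)]  |A|=2442.6244
3. ⊥bis P4·P1 via (49.11,22.445): [(26.0489, 19.1878) (56, 23.4182) (56, 93) (36.0114, 93)]  |A|=1779.7296
4. ⊥bis P4·P2 via (35.025,59.46): [(31.1667, 57.106) (26.0489, 19.1878) (56, 23.4182) (56, 72.2571)]  |A|=1163.4368
5. ⊥bis P4·P3 via (28.55,36.16): [(31.1667, 57.106) (28.4143, 36.7137) (32.4855, 20.0969) (56, 23.4182) (56, 72.2571)]  |A|=1108.1087
6. canonical 5-gon: [(31.1667, 57.106) (28.4143, 36.7137) (32.4855, 20.0969) (56, 23.4182) (56, 72.2571)]
7. shoelace: 1108.1087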